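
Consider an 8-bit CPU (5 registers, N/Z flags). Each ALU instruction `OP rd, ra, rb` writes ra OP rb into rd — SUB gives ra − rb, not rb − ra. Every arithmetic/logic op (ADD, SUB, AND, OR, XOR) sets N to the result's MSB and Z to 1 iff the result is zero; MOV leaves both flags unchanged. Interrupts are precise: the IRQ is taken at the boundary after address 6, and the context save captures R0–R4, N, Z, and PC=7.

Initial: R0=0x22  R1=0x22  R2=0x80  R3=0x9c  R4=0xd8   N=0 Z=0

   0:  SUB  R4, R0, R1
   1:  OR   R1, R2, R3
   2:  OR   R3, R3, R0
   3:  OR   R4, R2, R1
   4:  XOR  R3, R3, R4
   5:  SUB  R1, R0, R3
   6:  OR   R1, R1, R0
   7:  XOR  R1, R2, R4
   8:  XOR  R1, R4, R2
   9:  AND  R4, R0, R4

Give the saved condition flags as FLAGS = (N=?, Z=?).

after  0: R0=0x22 R1=0x22 R2=0x80 R3=0x9c R4=0x00  N=0 Z=1
after  1: R0=0x22 R1=0x9c R2=0x80 R3=0x9c R4=0x00  N=1 Z=0
after  2: R0=0x22 R1=0x9c R2=0x80 R3=0xbe R4=0x00  N=1 Z=0
after  3: R0=0x22 R1=0x9c R2=0x80 R3=0xbe R4=0x9c  N=1 Z=0
after  4: R0=0x22 R1=0x9c R2=0x80 R3=0x22 R4=0x9c  N=0 Z=0
after  5: R0=0x22 R1=0x00 R2=0x80 R3=0x22 R4=0x9c  N=0 Z=1
after  6: R0=0x22 R1=0x22 R2=0x80 R3=0x22 R4=0x9c  N=0 Z=0
-- IRQ taken; context saved, return-PC = 7 --

FLAGS = (N=0, Z=0)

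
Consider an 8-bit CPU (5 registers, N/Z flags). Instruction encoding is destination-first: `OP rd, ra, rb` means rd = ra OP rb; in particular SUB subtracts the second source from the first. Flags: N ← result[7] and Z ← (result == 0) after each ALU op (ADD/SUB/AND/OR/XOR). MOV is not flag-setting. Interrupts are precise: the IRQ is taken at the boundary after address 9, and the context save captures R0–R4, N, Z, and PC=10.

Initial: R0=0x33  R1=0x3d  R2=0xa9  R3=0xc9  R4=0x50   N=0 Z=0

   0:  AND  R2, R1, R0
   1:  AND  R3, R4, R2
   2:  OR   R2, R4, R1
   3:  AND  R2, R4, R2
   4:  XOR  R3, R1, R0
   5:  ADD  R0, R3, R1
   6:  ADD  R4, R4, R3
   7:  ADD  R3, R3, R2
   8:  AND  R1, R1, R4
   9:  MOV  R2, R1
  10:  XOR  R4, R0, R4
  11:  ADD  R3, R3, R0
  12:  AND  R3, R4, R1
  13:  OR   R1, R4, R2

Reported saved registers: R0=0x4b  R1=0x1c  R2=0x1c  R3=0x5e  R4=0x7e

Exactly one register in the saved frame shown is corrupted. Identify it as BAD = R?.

BAD = R4

after  0: R0=0x33 R1=0x3d R2=0x31 R3=0xc9 R4=0x50  N=0 Z=0
after  1: R0=0x33 R1=0x3d R2=0x31 R3=0x10 R4=0x50  N=0 Z=0
after  2: R0=0x33 R1=0x3d R2=0x7d R3=0x10 R4=0x50  N=0 Z=0
after  3: R0=0x33 R1=0x3d R2=0x50 R3=0x10 R4=0x50  N=0 Z=0
after  4: R0=0x33 R1=0x3d R2=0x50 R3=0x0e R4=0x50  N=0 Z=0
after  5: R0=0x4b R1=0x3d R2=0x50 R3=0x0e R4=0x50  N=0 Z=0
after  6: R0=0x4b R1=0x3d R2=0x50 R3=0x0e R4=0x5e  N=0 Z=0
after  7: R0=0x4b R1=0x3d R2=0x50 R3=0x5e R4=0x5e  N=0 Z=0
after  8: R0=0x4b R1=0x1c R2=0x50 R3=0x5e R4=0x5e  N=0 Z=0
after  9: R0=0x4b R1=0x1c R2=0x1c R3=0x5e R4=0x5e  N=0 Z=0
-- IRQ taken; context saved, return-PC = 10 --
mismatch: R4: reported 0x7e vs actual 0x5e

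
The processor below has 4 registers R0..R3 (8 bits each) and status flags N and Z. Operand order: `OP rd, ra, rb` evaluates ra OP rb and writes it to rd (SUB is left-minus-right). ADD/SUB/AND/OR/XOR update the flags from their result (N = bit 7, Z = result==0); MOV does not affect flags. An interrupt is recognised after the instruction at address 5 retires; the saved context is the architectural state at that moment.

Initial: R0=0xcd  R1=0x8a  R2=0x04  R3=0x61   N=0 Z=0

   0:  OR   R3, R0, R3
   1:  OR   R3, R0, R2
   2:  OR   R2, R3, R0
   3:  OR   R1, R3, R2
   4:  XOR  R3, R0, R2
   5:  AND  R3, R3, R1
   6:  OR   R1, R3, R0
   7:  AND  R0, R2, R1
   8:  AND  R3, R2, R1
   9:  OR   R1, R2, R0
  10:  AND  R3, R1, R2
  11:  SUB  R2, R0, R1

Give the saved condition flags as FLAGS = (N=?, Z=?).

after  0: R0=0xcd R1=0x8a R2=0x04 R3=0xed  N=1 Z=0
after  1: R0=0xcd R1=0x8a R2=0x04 R3=0xcd  N=1 Z=0
after  2: R0=0xcd R1=0x8a R2=0xcd R3=0xcd  N=1 Z=0
after  3: R0=0xcd R1=0xcd R2=0xcd R3=0xcd  N=1 Z=0
after  4: R0=0xcd R1=0xcd R2=0xcd R3=0x00  N=0 Z=1
after  5: R0=0xcd R1=0xcd R2=0xcd R3=0x00  N=0 Z=1
-- IRQ taken; context saved, return-PC = 6 --

FLAGS = (N=0, Z=1)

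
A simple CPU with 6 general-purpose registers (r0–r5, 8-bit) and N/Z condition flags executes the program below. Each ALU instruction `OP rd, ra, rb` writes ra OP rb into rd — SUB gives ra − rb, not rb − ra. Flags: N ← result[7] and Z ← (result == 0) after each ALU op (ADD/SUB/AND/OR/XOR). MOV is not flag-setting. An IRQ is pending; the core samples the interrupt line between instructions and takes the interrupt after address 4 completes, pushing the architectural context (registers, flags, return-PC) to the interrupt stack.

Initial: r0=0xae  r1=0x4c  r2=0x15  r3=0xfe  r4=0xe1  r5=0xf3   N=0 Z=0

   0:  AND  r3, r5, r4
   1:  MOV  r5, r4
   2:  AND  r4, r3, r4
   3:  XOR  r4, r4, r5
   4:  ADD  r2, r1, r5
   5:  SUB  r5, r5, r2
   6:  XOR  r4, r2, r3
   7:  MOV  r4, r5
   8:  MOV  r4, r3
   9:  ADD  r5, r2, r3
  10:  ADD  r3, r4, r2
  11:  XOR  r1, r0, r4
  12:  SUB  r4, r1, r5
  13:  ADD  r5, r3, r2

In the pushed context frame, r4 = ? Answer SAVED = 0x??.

after  0: r0=0xae r1=0x4c r2=0x15 r3=0xe1 r4=0xe1 r5=0xf3  N=1 Z=0
after  1: r0=0xae r1=0x4c r2=0x15 r3=0xe1 r4=0xe1 r5=0xe1  N=1 Z=0
after  2: r0=0xae r1=0x4c r2=0x15 r3=0xe1 r4=0xe1 r5=0xe1  N=1 Z=0
after  3: r0=0xae r1=0x4c r2=0x15 r3=0xe1 r4=0x00 r5=0xe1  N=0 Z=1
after  4: r0=0xae r1=0x4c r2=0x2d r3=0xe1 r4=0x00 r5=0xe1  N=0 Z=0
-- IRQ taken; context saved, return-PC = 5 --

SAVED = 0x00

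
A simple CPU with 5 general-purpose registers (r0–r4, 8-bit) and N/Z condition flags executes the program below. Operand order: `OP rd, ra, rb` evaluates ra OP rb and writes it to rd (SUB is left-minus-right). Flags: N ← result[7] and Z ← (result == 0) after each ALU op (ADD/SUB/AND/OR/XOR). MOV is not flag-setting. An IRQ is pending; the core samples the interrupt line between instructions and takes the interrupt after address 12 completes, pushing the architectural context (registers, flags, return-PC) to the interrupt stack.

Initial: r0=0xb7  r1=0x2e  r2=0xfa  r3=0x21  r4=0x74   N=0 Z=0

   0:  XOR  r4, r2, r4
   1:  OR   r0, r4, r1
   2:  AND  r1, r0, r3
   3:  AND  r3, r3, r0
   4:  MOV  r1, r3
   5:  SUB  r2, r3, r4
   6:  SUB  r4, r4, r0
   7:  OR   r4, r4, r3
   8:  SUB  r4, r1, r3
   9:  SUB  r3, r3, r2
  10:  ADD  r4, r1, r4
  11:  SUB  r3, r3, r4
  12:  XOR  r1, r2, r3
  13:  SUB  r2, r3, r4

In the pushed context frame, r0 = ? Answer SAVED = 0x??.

after  0: r0=0xb7 r1=0x2e r2=0xfa r3=0x21 r4=0x8e  N=1 Z=0
after  1: r0=0xae r1=0x2e r2=0xfa r3=0x21 r4=0x8e  N=1 Z=0
after  2: r0=0xae r1=0x20 r2=0xfa r3=0x21 r4=0x8e  N=0 Z=0
after  3: r0=0xae r1=0x20 r2=0xfa r3=0x20 r4=0x8e  N=0 Z=0
after  4: r0=0xae r1=0x20 r2=0xfa r3=0x20 r4=0x8e  N=0 Z=0
after  5: r0=0xae r1=0x20 r2=0x92 r3=0x20 r4=0x8e  N=1 Z=0
after  6: r0=0xae r1=0x20 r2=0x92 r3=0x20 r4=0xe0  N=1 Z=0
after  7: r0=0xae r1=0x20 r2=0x92 r3=0x20 r4=0xe0  N=1 Z=0
after  8: r0=0xae r1=0x20 r2=0x92 r3=0x20 r4=0x00  N=0 Z=1
after  9: r0=0xae r1=0x20 r2=0x92 r3=0x8e r4=0x00  N=1 Z=0
after 10: r0=0xae r1=0x20 r2=0x92 r3=0x8e r4=0x20  N=0 Z=0
after 11: r0=0xae r1=0x20 r2=0x92 r3=0x6e r4=0x20  N=0 Z=0
after 12: r0=0xae r1=0xfc r2=0x92 r3=0x6e r4=0x20  N=1 Z=0
-- IRQ taken; context saved, return-PC = 13 --

SAVED = 0xae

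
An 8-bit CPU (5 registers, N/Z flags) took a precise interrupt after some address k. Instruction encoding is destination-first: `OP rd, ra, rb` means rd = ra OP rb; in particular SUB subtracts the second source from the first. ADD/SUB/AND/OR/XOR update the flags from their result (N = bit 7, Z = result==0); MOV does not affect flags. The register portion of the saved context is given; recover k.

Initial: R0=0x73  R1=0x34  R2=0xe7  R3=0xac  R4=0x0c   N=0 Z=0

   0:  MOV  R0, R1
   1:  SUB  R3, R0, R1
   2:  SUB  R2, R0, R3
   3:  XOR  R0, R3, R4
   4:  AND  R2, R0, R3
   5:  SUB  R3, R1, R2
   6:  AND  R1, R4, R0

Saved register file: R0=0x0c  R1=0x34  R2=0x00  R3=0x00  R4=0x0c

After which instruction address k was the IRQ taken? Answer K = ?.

after  0: R0=0x34 R1=0x34 R2=0xe7 R3=0xac R4=0x0c  N=0 Z=0
after  1: R0=0x34 R1=0x34 R2=0xe7 R3=0x00 R4=0x0c  N=0 Z=1
after  2: R0=0x34 R1=0x34 R2=0x34 R3=0x00 R4=0x0c  N=0 Z=0
after  3: R0=0x0c R1=0x34 R2=0x34 R3=0x00 R4=0x0c  N=0 Z=0
after  4: R0=0x0c R1=0x34 R2=0x00 R3=0x00 R4=0x0c  N=0 Z=1
-- IRQ taken; context saved, return-PC = 5 --

K = 4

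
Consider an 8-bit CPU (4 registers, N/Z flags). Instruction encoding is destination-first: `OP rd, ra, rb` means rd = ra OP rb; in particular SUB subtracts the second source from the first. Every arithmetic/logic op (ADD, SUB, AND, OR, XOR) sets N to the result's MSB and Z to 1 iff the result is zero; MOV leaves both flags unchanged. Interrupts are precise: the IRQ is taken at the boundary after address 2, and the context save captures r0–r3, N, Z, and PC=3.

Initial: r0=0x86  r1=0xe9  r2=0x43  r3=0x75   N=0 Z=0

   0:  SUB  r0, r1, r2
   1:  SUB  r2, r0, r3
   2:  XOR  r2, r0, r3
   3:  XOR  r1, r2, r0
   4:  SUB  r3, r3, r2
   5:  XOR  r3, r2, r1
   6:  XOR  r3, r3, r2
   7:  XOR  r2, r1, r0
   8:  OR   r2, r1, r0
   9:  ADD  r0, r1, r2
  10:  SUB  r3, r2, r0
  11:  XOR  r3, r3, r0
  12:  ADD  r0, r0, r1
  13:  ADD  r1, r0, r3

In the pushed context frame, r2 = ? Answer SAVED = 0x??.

SAVED = 0xd3

after  0: r0=0xa6 r1=0xe9 r2=0x43 r3=0x75  N=1 Z=0
after  1: r0=0xa6 r1=0xe9 r2=0x31 r3=0x75  N=0 Z=0
after  2: r0=0xa6 r1=0xe9 r2=0xd3 r3=0x75  N=1 Z=0
-- IRQ taken; context saved, return-PC = 3 --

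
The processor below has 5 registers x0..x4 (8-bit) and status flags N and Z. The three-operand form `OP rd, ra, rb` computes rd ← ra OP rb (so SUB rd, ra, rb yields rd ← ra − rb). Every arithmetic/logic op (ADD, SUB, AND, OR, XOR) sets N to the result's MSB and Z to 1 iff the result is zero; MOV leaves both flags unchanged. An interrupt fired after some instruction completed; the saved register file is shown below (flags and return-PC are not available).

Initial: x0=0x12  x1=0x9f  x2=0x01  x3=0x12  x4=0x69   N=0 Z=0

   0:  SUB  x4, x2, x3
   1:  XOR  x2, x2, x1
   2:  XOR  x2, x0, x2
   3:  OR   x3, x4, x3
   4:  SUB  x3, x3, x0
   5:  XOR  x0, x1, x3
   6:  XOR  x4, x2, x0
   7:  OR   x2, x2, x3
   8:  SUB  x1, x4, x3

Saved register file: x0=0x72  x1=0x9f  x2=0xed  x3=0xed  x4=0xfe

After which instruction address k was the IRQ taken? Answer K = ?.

K = 7

after  0: x0=0x12 x1=0x9f x2=0x01 x3=0x12 x4=0xef  N=1 Z=0
after  1: x0=0x12 x1=0x9f x2=0x9e x3=0x12 x4=0xef  N=1 Z=0
after  2: x0=0x12 x1=0x9f x2=0x8c x3=0x12 x4=0xef  N=1 Z=0
after  3: x0=0x12 x1=0x9f x2=0x8c x3=0xff x4=0xef  N=1 Z=0
after  4: x0=0x12 x1=0x9f x2=0x8c x3=0xed x4=0xef  N=1 Z=0
after  5: x0=0x72 x1=0x9f x2=0x8c x3=0xed x4=0xef  N=0 Z=0
after  6: x0=0x72 x1=0x9f x2=0x8c x3=0xed x4=0xfe  N=1 Z=0
after  7: x0=0x72 x1=0x9f x2=0xed x3=0xed x4=0xfe  N=1 Z=0
-- IRQ taken; context saved, return-PC = 8 --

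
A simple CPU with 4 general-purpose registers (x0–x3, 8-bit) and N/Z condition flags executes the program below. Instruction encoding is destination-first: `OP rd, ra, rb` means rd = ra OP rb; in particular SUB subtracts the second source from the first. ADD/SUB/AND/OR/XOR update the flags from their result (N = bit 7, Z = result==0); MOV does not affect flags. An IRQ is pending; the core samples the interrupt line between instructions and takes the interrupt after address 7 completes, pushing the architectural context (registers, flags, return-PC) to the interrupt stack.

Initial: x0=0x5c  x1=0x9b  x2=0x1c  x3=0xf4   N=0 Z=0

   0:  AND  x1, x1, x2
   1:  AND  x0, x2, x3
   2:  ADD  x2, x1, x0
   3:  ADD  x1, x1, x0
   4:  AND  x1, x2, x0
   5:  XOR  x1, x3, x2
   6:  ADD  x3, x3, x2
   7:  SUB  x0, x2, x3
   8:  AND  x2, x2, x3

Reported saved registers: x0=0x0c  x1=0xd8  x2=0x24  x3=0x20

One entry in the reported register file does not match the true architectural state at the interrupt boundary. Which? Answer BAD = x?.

BAD = x2

after  0: x0=0x5c x1=0x18 x2=0x1c x3=0xf4  N=0 Z=0
after  1: x0=0x14 x1=0x18 x2=0x1c x3=0xf4  N=0 Z=0
after  2: x0=0x14 x1=0x18 x2=0x2c x3=0xf4  N=0 Z=0
after  3: x0=0x14 x1=0x2c x2=0x2c x3=0xf4  N=0 Z=0
after  4: x0=0x14 x1=0x04 x2=0x2c x3=0xf4  N=0 Z=0
after  5: x0=0x14 x1=0xd8 x2=0x2c x3=0xf4  N=1 Z=0
after  6: x0=0x14 x1=0xd8 x2=0x2c x3=0x20  N=0 Z=0
after  7: x0=0x0c x1=0xd8 x2=0x2c x3=0x20  N=0 Z=0
-- IRQ taken; context saved, return-PC = 8 --
mismatch: x2: reported 0x24 vs actual 0x2c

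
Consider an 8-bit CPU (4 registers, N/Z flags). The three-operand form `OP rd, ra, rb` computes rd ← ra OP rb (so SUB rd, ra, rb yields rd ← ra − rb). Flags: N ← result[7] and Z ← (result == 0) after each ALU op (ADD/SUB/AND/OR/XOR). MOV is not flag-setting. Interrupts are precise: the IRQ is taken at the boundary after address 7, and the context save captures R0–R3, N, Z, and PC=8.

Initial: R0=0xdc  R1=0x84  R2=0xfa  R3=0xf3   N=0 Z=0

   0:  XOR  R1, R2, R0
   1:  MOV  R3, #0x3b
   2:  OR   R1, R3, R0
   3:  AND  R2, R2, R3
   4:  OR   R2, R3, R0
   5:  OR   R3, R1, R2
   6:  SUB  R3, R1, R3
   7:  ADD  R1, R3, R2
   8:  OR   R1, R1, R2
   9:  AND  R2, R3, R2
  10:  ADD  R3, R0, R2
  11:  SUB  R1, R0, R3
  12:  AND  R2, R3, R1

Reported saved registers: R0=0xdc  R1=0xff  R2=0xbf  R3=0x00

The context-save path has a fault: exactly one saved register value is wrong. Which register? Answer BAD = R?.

BAD = R2

after  0: R0=0xdc R1=0x26 R2=0xfa R3=0xf3  N=0 Z=0
after  1: R0=0xdc R1=0x26 R2=0xfa R3=0x3b  N=0 Z=0
after  2: R0=0xdc R1=0xff R2=0xfa R3=0x3b  N=1 Z=0
after  3: R0=0xdc R1=0xff R2=0x3a R3=0x3b  N=0 Z=0
after  4: R0=0xdc R1=0xff R2=0xff R3=0x3b  N=1 Z=0
after  5: R0=0xdc R1=0xff R2=0xff R3=0xff  N=1 Z=0
after  6: R0=0xdc R1=0xff R2=0xff R3=0x00  N=0 Z=1
after  7: R0=0xdc R1=0xff R2=0xff R3=0x00  N=1 Z=0
-- IRQ taken; context saved, return-PC = 8 --
mismatch: R2: reported 0xbf vs actual 0xff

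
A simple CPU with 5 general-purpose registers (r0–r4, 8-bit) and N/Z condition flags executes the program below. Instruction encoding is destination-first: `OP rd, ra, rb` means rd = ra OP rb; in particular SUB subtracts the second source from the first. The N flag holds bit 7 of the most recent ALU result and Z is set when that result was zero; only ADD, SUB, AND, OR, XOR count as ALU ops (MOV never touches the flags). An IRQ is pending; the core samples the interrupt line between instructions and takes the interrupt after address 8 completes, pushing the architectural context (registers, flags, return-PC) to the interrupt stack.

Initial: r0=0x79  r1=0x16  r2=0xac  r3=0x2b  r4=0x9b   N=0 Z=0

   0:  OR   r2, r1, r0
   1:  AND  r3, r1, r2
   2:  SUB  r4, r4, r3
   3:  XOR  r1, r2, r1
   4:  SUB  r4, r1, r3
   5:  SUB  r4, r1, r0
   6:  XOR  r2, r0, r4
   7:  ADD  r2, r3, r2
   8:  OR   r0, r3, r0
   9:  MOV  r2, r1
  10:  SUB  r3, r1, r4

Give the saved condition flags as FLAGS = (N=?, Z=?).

after  0: r0=0x79 r1=0x16 r2=0x7f r3=0x2b r4=0x9b  N=0 Z=0
after  1: r0=0x79 r1=0x16 r2=0x7f r3=0x16 r4=0x9b  N=0 Z=0
after  2: r0=0x79 r1=0x16 r2=0x7f r3=0x16 r4=0x85  N=1 Z=0
after  3: r0=0x79 r1=0x69 r2=0x7f r3=0x16 r4=0x85  N=0 Z=0
after  4: r0=0x79 r1=0x69 r2=0x7f r3=0x16 r4=0x53  N=0 Z=0
after  5: r0=0x79 r1=0x69 r2=0x7f r3=0x16 r4=0xf0  N=1 Z=0
after  6: r0=0x79 r1=0x69 r2=0x89 r3=0x16 r4=0xf0  N=1 Z=0
after  7: r0=0x79 r1=0x69 r2=0x9f r3=0x16 r4=0xf0  N=1 Z=0
after  8: r0=0x7f r1=0x69 r2=0x9f r3=0x16 r4=0xf0  N=0 Z=0
-- IRQ taken; context saved, return-PC = 9 --

FLAGS = (N=0, Z=0)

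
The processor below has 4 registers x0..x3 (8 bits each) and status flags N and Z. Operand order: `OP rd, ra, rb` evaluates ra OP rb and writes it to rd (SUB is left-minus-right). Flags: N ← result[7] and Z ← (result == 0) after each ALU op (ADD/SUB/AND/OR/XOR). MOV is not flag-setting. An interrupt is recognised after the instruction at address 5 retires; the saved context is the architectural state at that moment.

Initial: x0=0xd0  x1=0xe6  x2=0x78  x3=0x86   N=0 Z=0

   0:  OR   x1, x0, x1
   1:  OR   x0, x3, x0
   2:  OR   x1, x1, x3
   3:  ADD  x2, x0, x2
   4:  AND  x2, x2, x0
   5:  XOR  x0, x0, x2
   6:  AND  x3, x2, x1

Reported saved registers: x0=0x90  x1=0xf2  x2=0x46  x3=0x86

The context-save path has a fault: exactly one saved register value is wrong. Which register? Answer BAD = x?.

BAD = x1

after  0: x0=0xd0 x1=0xf6 x2=0x78 x3=0x86  N=1 Z=0
after  1: x0=0xd6 x1=0xf6 x2=0x78 x3=0x86  N=1 Z=0
after  2: x0=0xd6 x1=0xf6 x2=0x78 x3=0x86  N=1 Z=0
after  3: x0=0xd6 x1=0xf6 x2=0x4e x3=0x86  N=0 Z=0
after  4: x0=0xd6 x1=0xf6 x2=0x46 x3=0x86  N=0 Z=0
after  5: x0=0x90 x1=0xf6 x2=0x46 x3=0x86  N=1 Z=0
-- IRQ taken; context saved, return-PC = 6 --
mismatch: x1: reported 0xf2 vs actual 0xf6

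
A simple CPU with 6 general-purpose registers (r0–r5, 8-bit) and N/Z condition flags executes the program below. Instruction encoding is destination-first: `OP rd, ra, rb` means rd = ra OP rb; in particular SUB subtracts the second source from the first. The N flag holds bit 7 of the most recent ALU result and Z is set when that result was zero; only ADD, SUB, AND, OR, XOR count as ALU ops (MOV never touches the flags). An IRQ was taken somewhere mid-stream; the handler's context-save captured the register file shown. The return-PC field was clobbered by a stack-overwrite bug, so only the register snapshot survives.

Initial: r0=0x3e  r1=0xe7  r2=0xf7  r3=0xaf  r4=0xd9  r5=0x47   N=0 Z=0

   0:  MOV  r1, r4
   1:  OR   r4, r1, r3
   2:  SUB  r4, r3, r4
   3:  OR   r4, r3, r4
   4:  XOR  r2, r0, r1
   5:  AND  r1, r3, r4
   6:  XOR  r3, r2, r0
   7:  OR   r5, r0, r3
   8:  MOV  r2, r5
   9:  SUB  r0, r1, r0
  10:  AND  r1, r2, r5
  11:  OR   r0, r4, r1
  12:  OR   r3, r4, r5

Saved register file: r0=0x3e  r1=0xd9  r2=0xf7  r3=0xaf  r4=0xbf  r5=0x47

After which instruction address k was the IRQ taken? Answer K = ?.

after  0: r0=0x3e r1=0xd9 r2=0xf7 r3=0xaf r4=0xd9 r5=0x47  N=0 Z=0
after  1: r0=0x3e r1=0xd9 r2=0xf7 r3=0xaf r4=0xff r5=0x47  N=1 Z=0
after  2: r0=0x3e r1=0xd9 r2=0xf7 r3=0xaf r4=0xb0 r5=0x47  N=1 Z=0
after  3: r0=0x3e r1=0xd9 r2=0xf7 r3=0xaf r4=0xbf r5=0x47  N=1 Z=0
-- IRQ taken; context saved, return-PC = 4 --

K = 3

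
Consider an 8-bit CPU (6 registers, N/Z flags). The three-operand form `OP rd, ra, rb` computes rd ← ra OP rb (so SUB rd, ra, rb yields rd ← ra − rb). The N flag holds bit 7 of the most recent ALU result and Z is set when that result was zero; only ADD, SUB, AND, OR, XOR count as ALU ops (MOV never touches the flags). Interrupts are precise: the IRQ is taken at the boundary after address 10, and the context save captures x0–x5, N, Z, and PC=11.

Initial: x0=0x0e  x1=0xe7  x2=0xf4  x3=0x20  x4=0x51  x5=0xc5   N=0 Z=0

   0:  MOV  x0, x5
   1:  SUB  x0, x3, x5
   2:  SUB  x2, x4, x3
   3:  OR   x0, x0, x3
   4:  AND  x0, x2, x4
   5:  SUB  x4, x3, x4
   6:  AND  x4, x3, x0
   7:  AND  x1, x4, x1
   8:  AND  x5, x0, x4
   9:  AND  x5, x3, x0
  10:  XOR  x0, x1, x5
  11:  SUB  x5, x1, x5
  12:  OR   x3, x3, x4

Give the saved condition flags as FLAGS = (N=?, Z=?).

after  0: x0=0xc5 x1=0xe7 x2=0xf4 x3=0x20 x4=0x51 x5=0xc5  N=0 Z=0
after  1: x0=0x5b x1=0xe7 x2=0xf4 x3=0x20 x4=0x51 x5=0xc5  N=0 Z=0
after  2: x0=0x5b x1=0xe7 x2=0x31 x3=0x20 x4=0x51 x5=0xc5  N=0 Z=0
after  3: x0=0x7b x1=0xe7 x2=0x31 x3=0x20 x4=0x51 x5=0xc5  N=0 Z=0
after  4: x0=0x11 x1=0xe7 x2=0x31 x3=0x20 x4=0x51 x5=0xc5  N=0 Z=0
after  5: x0=0x11 x1=0xe7 x2=0x31 x3=0x20 x4=0xcf x5=0xc5  N=1 Z=0
after  6: x0=0x11 x1=0xe7 x2=0x31 x3=0x20 x4=0x00 x5=0xc5  N=0 Z=1
after  7: x0=0x11 x1=0x00 x2=0x31 x3=0x20 x4=0x00 x5=0xc5  N=0 Z=1
after  8: x0=0x11 x1=0x00 x2=0x31 x3=0x20 x4=0x00 x5=0x00  N=0 Z=1
after  9: x0=0x11 x1=0x00 x2=0x31 x3=0x20 x4=0x00 x5=0x00  N=0 Z=1
after 10: x0=0x00 x1=0x00 x2=0x31 x3=0x20 x4=0x00 x5=0x00  N=0 Z=1
-- IRQ taken; context saved, return-PC = 11 --

FLAGS = (N=0, Z=1)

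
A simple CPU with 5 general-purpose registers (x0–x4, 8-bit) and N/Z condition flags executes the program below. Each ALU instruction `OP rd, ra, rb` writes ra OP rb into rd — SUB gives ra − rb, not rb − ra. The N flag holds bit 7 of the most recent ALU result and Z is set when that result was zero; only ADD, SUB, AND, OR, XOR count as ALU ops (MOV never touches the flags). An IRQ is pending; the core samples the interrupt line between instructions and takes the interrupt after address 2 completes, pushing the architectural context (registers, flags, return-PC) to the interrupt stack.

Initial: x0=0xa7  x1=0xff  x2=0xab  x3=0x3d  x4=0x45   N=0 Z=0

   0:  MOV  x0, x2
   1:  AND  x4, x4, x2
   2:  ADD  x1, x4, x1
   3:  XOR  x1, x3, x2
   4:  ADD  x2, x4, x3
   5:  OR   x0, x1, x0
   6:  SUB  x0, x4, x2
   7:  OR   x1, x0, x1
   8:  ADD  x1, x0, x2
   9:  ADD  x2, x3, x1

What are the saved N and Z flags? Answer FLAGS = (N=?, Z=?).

FLAGS = (N=0, Z=1)

after  0: x0=0xab x1=0xff x2=0xab x3=0x3d x4=0x45  N=0 Z=0
after  1: x0=0xab x1=0xff x2=0xab x3=0x3d x4=0x01  N=0 Z=0
after  2: x0=0xab x1=0x00 x2=0xab x3=0x3d x4=0x01  N=0 Z=1
-- IRQ taken; context saved, return-PC = 3 --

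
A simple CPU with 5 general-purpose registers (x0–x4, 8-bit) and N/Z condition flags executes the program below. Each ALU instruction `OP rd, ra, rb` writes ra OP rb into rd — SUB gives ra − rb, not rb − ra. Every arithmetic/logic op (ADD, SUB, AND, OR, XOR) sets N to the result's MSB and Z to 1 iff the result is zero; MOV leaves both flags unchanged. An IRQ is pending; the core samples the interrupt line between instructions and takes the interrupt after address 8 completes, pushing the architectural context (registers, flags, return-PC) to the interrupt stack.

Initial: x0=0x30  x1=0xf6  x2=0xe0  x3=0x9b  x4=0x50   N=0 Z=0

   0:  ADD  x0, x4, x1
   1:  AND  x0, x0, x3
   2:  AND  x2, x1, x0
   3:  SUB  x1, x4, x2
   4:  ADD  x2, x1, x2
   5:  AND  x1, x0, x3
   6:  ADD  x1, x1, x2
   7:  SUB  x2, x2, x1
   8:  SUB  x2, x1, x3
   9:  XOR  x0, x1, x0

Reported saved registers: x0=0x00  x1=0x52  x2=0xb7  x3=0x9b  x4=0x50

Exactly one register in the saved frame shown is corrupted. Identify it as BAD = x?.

after  0: x0=0x46 x1=0xf6 x2=0xe0 x3=0x9b x4=0x50  N=0 Z=0
after  1: x0=0x02 x1=0xf6 x2=0xe0 x3=0x9b x4=0x50  N=0 Z=0
after  2: x0=0x02 x1=0xf6 x2=0x02 x3=0x9b x4=0x50  N=0 Z=0
after  3: x0=0x02 x1=0x4e x2=0x02 x3=0x9b x4=0x50  N=0 Z=0
after  4: x0=0x02 x1=0x4e x2=0x50 x3=0x9b x4=0x50  N=0 Z=0
after  5: x0=0x02 x1=0x02 x2=0x50 x3=0x9b x4=0x50  N=0 Z=0
after  6: x0=0x02 x1=0x52 x2=0x50 x3=0x9b x4=0x50  N=0 Z=0
after  7: x0=0x02 x1=0x52 x2=0xfe x3=0x9b x4=0x50  N=1 Z=0
after  8: x0=0x02 x1=0x52 x2=0xb7 x3=0x9b x4=0x50  N=1 Z=0
-- IRQ taken; context saved, return-PC = 9 --
mismatch: x0: reported 0x00 vs actual 0x02

BAD = x0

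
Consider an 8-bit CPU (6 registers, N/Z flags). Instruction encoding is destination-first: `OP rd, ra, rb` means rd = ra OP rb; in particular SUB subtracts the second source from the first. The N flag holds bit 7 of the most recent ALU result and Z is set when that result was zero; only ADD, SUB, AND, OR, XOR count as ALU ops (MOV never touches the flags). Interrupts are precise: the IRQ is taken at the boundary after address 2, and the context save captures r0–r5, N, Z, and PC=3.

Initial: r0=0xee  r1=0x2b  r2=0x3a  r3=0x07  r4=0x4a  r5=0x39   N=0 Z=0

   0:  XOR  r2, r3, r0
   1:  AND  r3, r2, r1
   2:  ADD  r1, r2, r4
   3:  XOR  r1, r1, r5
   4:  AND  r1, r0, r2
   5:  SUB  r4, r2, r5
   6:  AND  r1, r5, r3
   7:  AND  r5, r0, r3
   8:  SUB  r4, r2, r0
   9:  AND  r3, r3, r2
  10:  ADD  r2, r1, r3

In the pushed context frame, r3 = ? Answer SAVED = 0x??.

SAVED = 0x29

after  0: r0=0xee r1=0x2b r2=0xe9 r3=0x07 r4=0x4a r5=0x39  N=1 Z=0
after  1: r0=0xee r1=0x2b r2=0xe9 r3=0x29 r4=0x4a r5=0x39  N=0 Z=0
after  2: r0=0xee r1=0x33 r2=0xe9 r3=0x29 r4=0x4a r5=0x39  N=0 Z=0
-- IRQ taken; context saved, return-PC = 3 --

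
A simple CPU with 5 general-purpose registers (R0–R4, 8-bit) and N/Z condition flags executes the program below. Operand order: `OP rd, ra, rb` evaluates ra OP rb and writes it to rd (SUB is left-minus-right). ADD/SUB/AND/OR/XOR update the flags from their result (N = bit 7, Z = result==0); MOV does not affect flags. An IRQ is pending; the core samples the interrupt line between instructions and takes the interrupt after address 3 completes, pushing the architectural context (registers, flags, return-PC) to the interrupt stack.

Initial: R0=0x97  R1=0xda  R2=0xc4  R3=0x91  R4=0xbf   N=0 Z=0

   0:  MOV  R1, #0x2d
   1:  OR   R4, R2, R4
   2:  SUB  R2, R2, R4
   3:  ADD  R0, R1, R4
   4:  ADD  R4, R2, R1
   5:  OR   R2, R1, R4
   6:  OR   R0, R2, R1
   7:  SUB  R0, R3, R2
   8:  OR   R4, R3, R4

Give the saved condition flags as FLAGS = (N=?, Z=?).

after  0: R0=0x97 R1=0x2d R2=0xc4 R3=0x91 R4=0xbf  N=0 Z=0
after  1: R0=0x97 R1=0x2d R2=0xc4 R3=0x91 R4=0xff  N=1 Z=0
after  2: R0=0x97 R1=0x2d R2=0xc5 R3=0x91 R4=0xff  N=1 Z=0
after  3: R0=0x2c R1=0x2d R2=0xc5 R3=0x91 R4=0xff  N=0 Z=0
-- IRQ taken; context saved, return-PC = 4 --

FLAGS = (N=0, Z=0)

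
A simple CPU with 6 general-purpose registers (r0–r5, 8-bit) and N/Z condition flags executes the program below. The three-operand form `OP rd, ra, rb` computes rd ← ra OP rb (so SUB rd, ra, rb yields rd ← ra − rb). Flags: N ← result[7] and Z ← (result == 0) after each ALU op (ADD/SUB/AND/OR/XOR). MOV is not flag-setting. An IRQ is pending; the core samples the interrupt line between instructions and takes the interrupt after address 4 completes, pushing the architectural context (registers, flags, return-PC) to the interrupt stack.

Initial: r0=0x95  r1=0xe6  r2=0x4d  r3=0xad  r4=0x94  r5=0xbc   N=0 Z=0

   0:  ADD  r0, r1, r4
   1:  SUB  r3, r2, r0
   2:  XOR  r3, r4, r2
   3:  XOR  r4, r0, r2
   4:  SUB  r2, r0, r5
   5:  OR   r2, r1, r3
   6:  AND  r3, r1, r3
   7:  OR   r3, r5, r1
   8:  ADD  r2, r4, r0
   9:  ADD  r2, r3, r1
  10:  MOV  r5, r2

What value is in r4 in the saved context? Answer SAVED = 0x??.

SAVED = 0x37

after  0: r0=0x7a r1=0xe6 r2=0x4d r3=0xad r4=0x94 r5=0xbc  N=0 Z=0
after  1: r0=0x7a r1=0xe6 r2=0x4d r3=0xd3 r4=0x94 r5=0xbc  N=1 Z=0
after  2: r0=0x7a r1=0xe6 r2=0x4d r3=0xd9 r4=0x94 r5=0xbc  N=1 Z=0
after  3: r0=0x7a r1=0xe6 r2=0x4d r3=0xd9 r4=0x37 r5=0xbc  N=0 Z=0
after  4: r0=0x7a r1=0xe6 r2=0xbe r3=0xd9 r4=0x37 r5=0xbc  N=1 Z=0
-- IRQ taken; context saved, return-PC = 5 --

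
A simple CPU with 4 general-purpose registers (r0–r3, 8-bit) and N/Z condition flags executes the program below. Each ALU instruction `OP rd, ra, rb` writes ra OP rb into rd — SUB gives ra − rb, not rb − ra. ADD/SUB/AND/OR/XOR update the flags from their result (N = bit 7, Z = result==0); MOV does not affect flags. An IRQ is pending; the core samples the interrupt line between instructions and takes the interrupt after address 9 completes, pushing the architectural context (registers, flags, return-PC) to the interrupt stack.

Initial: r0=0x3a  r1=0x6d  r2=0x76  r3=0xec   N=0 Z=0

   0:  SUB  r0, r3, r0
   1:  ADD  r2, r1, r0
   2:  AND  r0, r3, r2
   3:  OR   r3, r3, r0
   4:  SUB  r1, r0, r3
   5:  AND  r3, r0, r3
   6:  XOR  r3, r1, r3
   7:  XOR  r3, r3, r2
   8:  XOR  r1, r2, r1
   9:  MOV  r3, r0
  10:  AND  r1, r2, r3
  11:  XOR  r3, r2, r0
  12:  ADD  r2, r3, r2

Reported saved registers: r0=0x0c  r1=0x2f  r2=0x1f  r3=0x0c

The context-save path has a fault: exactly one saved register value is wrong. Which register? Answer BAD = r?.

BAD = r1

after  0: r0=0xb2 r1=0x6d r2=0x76 r3=0xec  N=1 Z=0
after  1: r0=0xb2 r1=0x6d r2=0x1f r3=0xec  N=0 Z=0
after  2: r0=0x0c r1=0x6d r2=0x1f r3=0xec  N=0 Z=0
after  3: r0=0x0c r1=0x6d r2=0x1f r3=0xec  N=1 Z=0
after  4: r0=0x0c r1=0x20 r2=0x1f r3=0xec  N=0 Z=0
after  5: r0=0x0c r1=0x20 r2=0x1f r3=0x0c  N=0 Z=0
after  6: r0=0x0c r1=0x20 r2=0x1f r3=0x2c  N=0 Z=0
after  7: r0=0x0c r1=0x20 r2=0x1f r3=0x33  N=0 Z=0
after  8: r0=0x0c r1=0x3f r2=0x1f r3=0x33  N=0 Z=0
after  9: r0=0x0c r1=0x3f r2=0x1f r3=0x0c  N=0 Z=0
-- IRQ taken; context saved, return-PC = 10 --
mismatch: r1: reported 0x2f vs actual 0x3f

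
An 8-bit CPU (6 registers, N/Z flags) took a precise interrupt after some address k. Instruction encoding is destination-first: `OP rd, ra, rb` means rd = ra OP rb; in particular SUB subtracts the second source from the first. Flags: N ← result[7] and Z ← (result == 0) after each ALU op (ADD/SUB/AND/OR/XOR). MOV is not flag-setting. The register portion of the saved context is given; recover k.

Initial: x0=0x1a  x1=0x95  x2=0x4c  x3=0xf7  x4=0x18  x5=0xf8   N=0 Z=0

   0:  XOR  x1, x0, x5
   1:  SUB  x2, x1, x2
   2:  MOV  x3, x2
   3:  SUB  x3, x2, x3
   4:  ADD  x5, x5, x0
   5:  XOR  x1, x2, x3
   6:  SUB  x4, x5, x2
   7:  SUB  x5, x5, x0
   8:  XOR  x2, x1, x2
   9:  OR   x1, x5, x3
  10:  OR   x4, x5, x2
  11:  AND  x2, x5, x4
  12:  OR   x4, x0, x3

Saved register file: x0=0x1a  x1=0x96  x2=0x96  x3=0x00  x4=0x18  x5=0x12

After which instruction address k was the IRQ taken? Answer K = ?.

after  0: x0=0x1a x1=0xe2 x2=0x4c x3=0xf7 x4=0x18 x5=0xf8  N=1 Z=0
after  1: x0=0x1a x1=0xe2 x2=0x96 x3=0xf7 x4=0x18 x5=0xf8  N=1 Z=0
after  2: x0=0x1a x1=0xe2 x2=0x96 x3=0x96 x4=0x18 x5=0xf8  N=1 Z=0
after  3: x0=0x1a x1=0xe2 x2=0x96 x3=0x00 x4=0x18 x5=0xf8  N=0 Z=1
after  4: x0=0x1a x1=0xe2 x2=0x96 x3=0x00 x4=0x18 x5=0x12  N=0 Z=0
after  5: x0=0x1a x1=0x96 x2=0x96 x3=0x00 x4=0x18 x5=0x12  N=1 Z=0
-- IRQ taken; context saved, return-PC = 6 --

K = 5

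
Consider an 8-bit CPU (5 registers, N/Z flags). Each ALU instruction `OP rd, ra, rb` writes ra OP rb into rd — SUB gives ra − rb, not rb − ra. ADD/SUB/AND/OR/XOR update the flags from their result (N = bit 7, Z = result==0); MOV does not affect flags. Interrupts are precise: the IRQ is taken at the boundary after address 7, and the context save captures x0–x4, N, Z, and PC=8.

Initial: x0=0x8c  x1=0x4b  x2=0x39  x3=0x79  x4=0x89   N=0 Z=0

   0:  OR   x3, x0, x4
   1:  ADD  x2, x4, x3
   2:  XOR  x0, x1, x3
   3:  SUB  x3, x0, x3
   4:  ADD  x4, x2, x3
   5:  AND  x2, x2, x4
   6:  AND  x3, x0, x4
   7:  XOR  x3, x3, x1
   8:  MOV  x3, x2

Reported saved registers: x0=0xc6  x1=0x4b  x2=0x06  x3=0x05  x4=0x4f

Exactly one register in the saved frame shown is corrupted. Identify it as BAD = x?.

after  0: x0=0x8c x1=0x4b x2=0x39 x3=0x8d x4=0x89  N=1 Z=0
after  1: x0=0x8c x1=0x4b x2=0x16 x3=0x8d x4=0x89  N=0 Z=0
after  2: x0=0xc6 x1=0x4b x2=0x16 x3=0x8d x4=0x89  N=1 Z=0
after  3: x0=0xc6 x1=0x4b x2=0x16 x3=0x39 x4=0x89  N=0 Z=0
after  4: x0=0xc6 x1=0x4b x2=0x16 x3=0x39 x4=0x4f  N=0 Z=0
after  5: x0=0xc6 x1=0x4b x2=0x06 x3=0x39 x4=0x4f  N=0 Z=0
after  6: x0=0xc6 x1=0x4b x2=0x06 x3=0x46 x4=0x4f  N=0 Z=0
after  7: x0=0xc6 x1=0x4b x2=0x06 x3=0x0d x4=0x4f  N=0 Z=0
-- IRQ taken; context saved, return-PC = 8 --
mismatch: x3: reported 0x05 vs actual 0x0d

BAD = x3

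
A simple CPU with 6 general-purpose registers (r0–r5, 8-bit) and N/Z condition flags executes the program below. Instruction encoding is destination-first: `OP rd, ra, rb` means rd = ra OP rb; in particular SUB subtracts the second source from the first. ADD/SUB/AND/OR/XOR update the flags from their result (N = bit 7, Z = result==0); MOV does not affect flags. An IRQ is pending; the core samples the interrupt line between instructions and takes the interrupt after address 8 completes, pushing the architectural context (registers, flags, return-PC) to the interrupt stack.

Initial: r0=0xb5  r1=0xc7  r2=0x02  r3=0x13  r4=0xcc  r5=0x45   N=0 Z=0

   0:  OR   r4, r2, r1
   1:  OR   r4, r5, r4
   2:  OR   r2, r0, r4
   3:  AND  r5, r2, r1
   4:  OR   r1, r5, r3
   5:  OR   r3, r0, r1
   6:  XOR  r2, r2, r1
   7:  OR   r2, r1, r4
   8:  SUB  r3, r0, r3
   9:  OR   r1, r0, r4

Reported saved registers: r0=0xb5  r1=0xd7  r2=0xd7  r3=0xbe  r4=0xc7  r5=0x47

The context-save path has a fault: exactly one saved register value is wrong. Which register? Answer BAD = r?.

after  0: r0=0xb5 r1=0xc7 r2=0x02 r3=0x13 r4=0xc7 r5=0x45  N=1 Z=0
after  1: r0=0xb5 r1=0xc7 r2=0x02 r3=0x13 r4=0xc7 r5=0x45  N=1 Z=0
after  2: r0=0xb5 r1=0xc7 r2=0xf7 r3=0x13 r4=0xc7 r5=0x45  N=1 Z=0
after  3: r0=0xb5 r1=0xc7 r2=0xf7 r3=0x13 r4=0xc7 r5=0xc7  N=1 Z=0
after  4: r0=0xb5 r1=0xd7 r2=0xf7 r3=0x13 r4=0xc7 r5=0xc7  N=1 Z=0
after  5: r0=0xb5 r1=0xd7 r2=0xf7 r3=0xf7 r4=0xc7 r5=0xc7  N=1 Z=0
after  6: r0=0xb5 r1=0xd7 r2=0x20 r3=0xf7 r4=0xc7 r5=0xc7  N=0 Z=0
after  7: r0=0xb5 r1=0xd7 r2=0xd7 r3=0xf7 r4=0xc7 r5=0xc7  N=1 Z=0
after  8: r0=0xb5 r1=0xd7 r2=0xd7 r3=0xbe r4=0xc7 r5=0xc7  N=1 Z=0
-- IRQ taken; context saved, return-PC = 9 --
mismatch: r5: reported 0x47 vs actual 0xc7

BAD = r5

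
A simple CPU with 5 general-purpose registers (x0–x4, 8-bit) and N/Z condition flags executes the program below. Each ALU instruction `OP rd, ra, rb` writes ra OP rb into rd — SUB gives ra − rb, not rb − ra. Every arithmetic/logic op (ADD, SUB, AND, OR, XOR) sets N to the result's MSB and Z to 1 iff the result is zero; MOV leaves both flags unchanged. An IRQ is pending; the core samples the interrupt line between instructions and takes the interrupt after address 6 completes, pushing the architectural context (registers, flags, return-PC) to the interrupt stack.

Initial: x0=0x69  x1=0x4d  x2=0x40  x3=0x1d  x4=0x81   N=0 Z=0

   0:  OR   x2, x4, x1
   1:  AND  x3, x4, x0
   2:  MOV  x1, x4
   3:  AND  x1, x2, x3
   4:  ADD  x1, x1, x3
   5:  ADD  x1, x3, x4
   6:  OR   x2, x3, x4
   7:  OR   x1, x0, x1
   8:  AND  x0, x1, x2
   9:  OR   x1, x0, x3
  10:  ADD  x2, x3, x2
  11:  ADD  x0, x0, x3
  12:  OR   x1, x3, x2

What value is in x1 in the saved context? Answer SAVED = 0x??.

SAVED = 0x82

after  0: x0=0x69 x1=0x4d x2=0xcd x3=0x1d x4=0x81  N=1 Z=0
after  1: x0=0x69 x1=0x4d x2=0xcd x3=0x01 x4=0x81  N=0 Z=0
after  2: x0=0x69 x1=0x81 x2=0xcd x3=0x01 x4=0x81  N=0 Z=0
after  3: x0=0x69 x1=0x01 x2=0xcd x3=0x01 x4=0x81  N=0 Z=0
after  4: x0=0x69 x1=0x02 x2=0xcd x3=0x01 x4=0x81  N=0 Z=0
after  5: x0=0x69 x1=0x82 x2=0xcd x3=0x01 x4=0x81  N=1 Z=0
after  6: x0=0x69 x1=0x82 x2=0x81 x3=0x01 x4=0x81  N=1 Z=0
-- IRQ taken; context saved, return-PC = 7 --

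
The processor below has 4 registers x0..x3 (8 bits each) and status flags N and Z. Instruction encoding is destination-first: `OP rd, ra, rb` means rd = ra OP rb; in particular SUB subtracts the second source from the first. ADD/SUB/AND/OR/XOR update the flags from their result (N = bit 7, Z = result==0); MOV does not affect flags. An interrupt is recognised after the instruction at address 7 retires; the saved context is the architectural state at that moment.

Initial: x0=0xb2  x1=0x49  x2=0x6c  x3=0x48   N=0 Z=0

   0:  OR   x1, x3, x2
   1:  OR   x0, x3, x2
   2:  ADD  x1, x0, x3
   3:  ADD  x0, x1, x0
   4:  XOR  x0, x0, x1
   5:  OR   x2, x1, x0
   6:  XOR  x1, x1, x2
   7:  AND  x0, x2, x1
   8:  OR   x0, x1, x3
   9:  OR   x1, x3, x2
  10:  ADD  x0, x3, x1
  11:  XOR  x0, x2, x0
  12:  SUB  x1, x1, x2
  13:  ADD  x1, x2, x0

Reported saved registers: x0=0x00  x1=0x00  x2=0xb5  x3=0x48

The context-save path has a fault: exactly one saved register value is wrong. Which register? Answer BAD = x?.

after  0: x0=0xb2 x1=0x6c x2=0x6c x3=0x48  N=0 Z=0
after  1: x0=0x6c x1=0x6c x2=0x6c x3=0x48  N=0 Z=0
after  2: x0=0x6c x1=0xb4 x2=0x6c x3=0x48  N=1 Z=0
after  3: x0=0x20 x1=0xb4 x2=0x6c x3=0x48  N=0 Z=0
after  4: x0=0x94 x1=0xb4 x2=0x6c x3=0x48  N=1 Z=0
after  5: x0=0x94 x1=0xb4 x2=0xb4 x3=0x48  N=1 Z=0
after  6: x0=0x94 x1=0x00 x2=0xb4 x3=0x48  N=0 Z=1
after  7: x0=0x00 x1=0x00 x2=0xb4 x3=0x48  N=0 Z=1
-- IRQ taken; context saved, return-PC = 8 --
mismatch: x2: reported 0xb5 vs actual 0xb4

BAD = x2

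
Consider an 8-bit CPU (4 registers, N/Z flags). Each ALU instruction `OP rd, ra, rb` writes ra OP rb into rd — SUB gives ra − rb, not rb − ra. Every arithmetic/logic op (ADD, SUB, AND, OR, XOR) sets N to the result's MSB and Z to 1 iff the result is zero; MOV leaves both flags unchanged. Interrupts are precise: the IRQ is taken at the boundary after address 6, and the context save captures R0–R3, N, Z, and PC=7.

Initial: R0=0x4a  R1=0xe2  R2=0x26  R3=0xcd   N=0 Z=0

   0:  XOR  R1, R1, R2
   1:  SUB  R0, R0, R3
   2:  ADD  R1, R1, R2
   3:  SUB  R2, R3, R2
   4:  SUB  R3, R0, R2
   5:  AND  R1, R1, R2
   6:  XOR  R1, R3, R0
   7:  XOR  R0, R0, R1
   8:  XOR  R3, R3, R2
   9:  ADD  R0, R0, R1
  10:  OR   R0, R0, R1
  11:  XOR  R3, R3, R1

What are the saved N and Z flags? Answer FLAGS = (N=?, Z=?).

after  0: R0=0x4a R1=0xc4 R2=0x26 R3=0xcd  N=1 Z=0
after  1: R0=0x7d R1=0xc4 R2=0x26 R3=0xcd  N=0 Z=0
after  2: R0=0x7d R1=0xea R2=0x26 R3=0xcd  N=1 Z=0
after  3: R0=0x7d R1=0xea R2=0xa7 R3=0xcd  N=1 Z=0
after  4: R0=0x7d R1=0xea R2=0xa7 R3=0xd6  N=1 Z=0
after  5: R0=0x7d R1=0xa2 R2=0xa7 R3=0xd6  N=1 Z=0
after  6: R0=0x7d R1=0xab R2=0xa7 R3=0xd6  N=1 Z=0
-- IRQ taken; context saved, return-PC = 7 --

FLAGS = (N=1, Z=0)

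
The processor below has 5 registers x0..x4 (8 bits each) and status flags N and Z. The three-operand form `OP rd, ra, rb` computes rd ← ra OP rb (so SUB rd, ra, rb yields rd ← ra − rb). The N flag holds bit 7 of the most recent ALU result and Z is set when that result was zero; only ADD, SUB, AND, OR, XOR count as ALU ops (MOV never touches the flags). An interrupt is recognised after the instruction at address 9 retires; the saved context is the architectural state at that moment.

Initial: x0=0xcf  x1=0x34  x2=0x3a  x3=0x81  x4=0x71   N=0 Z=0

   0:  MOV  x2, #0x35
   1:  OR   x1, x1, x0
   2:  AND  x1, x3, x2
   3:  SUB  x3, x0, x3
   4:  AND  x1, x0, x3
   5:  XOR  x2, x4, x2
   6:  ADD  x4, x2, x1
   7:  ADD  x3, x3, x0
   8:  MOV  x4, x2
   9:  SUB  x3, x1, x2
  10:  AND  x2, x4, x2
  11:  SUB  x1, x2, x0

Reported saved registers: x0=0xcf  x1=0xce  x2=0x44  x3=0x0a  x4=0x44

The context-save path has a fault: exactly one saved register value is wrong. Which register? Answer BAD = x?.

after  0: x0=0xcf x1=0x34 x2=0x35 x3=0x81 x4=0x71  N=0 Z=0
after  1: x0=0xcf x1=0xff x2=0x35 x3=0x81 x4=0x71  N=1 Z=0
after  2: x0=0xcf x1=0x01 x2=0x35 x3=0x81 x4=0x71  N=0 Z=0
after  3: x0=0xcf x1=0x01 x2=0x35 x3=0x4e x4=0x71  N=0 Z=0
after  4: x0=0xcf x1=0x4e x2=0x35 x3=0x4e x4=0x71  N=0 Z=0
after  5: x0=0xcf x1=0x4e x2=0x44 x3=0x4e x4=0x71  N=0 Z=0
after  6: x0=0xcf x1=0x4e x2=0x44 x3=0x4e x4=0x92  N=1 Z=0
after  7: x0=0xcf x1=0x4e x2=0x44 x3=0x1d x4=0x92  N=0 Z=0
after  8: x0=0xcf x1=0x4e x2=0x44 x3=0x1d x4=0x44  N=0 Z=0
after  9: x0=0xcf x1=0x4e x2=0x44 x3=0x0a x4=0x44  N=0 Z=0
-- IRQ taken; context saved, return-PC = 10 --
mismatch: x1: reported 0xce vs actual 0x4e

BAD = x1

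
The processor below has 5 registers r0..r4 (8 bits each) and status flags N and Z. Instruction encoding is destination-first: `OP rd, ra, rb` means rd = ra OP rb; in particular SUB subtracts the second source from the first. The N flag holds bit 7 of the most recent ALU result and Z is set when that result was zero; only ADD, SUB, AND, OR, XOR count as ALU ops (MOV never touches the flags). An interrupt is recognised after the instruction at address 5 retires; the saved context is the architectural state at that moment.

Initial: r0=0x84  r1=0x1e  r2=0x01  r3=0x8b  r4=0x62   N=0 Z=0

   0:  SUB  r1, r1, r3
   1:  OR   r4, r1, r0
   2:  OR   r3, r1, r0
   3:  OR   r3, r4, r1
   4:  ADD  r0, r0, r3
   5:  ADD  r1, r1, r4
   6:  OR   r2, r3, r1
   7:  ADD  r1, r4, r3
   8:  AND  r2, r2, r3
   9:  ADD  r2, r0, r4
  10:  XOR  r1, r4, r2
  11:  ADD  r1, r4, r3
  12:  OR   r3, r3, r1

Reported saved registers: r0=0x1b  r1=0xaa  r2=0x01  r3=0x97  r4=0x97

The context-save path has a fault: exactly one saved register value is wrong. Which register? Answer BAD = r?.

BAD = r1

after  0: r0=0x84 r1=0x93 r2=0x01 r3=0x8b r4=0x62  N=1 Z=0
after  1: r0=0x84 r1=0x93 r2=0x01 r3=0x8b r4=0x97  N=1 Z=0
after  2: r0=0x84 r1=0x93 r2=0x01 r3=0x97 r4=0x97  N=1 Z=0
after  3: r0=0x84 r1=0x93 r2=0x01 r3=0x97 r4=0x97  N=1 Z=0
after  4: r0=0x1b r1=0x93 r2=0x01 r3=0x97 r4=0x97  N=0 Z=0
after  5: r0=0x1b r1=0x2a r2=0x01 r3=0x97 r4=0x97  N=0 Z=0
-- IRQ taken; context saved, return-PC = 6 --
mismatch: r1: reported 0xaa vs actual 0x2a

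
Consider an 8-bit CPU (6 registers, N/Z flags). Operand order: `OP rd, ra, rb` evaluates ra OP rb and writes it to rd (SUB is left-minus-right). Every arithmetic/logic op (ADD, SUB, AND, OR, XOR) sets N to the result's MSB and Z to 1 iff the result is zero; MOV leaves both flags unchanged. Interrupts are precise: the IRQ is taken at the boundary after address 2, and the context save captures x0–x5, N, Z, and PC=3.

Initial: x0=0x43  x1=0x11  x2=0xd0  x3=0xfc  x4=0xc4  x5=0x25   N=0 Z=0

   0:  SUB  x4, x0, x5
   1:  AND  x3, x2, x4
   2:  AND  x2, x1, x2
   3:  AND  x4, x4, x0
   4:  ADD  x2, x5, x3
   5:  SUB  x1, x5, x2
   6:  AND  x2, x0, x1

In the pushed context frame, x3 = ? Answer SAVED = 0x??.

SAVED = 0x10

after  0: x0=0x43 x1=0x11 x2=0xd0 x3=0xfc x4=0x1e x5=0x25  N=0 Z=0
after  1: x0=0x43 x1=0x11 x2=0xd0 x3=0x10 x4=0x1e x5=0x25  N=0 Z=0
after  2: x0=0x43 x1=0x11 x2=0x10 x3=0x10 x4=0x1e x5=0x25  N=0 Z=0
-- IRQ taken; context saved, return-PC = 3 --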